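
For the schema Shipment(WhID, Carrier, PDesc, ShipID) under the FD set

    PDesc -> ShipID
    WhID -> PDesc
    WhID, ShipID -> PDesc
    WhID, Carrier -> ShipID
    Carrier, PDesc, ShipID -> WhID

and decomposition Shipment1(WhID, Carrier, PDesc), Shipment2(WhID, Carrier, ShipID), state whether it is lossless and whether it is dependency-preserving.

Lossless test: (WhID, Carrier)⁺ = {WhID, Carrier, PDesc, ShipID}, which contains all of one fragment — lossless.
Dependency preservation: the restricted closure of {PDesc} across the fragments never reaches {ShipID}, so PDesc → ShipID cannot be enforced without a join — not preserved.

lossless but not dependency-preserving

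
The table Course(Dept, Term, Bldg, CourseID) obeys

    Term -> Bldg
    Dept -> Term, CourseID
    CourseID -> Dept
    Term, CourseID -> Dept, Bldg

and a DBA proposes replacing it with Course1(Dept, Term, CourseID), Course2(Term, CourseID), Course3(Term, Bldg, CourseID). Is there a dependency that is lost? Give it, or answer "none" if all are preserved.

Term → Bldg lies within Course3.
Dept → Term, CourseID lies within Course1.
CourseID → Dept lies within Course1.
Term, CourseID → Dept, Bldg: restricted closure across fragments reaches Dept, Bldg.
Every dependency is enforceable on the fragments, so the decomposition is dependency-preserving.

none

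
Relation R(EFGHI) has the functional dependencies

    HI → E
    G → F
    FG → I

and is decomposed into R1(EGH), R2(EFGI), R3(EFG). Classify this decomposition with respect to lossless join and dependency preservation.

lossless but not dependency-preserving

Lossless test (chase): Rows 1 and 2 agree on G; apply G→F and equate their F entries. Rows 1 and 2 agree on FG; apply FG→I and equate their I entries. Rows 1 and 3 agree on FG; apply FG→I and equate their I entries. Row 1 is now all distinguished symbols — the join is lossless.
Dependency preservation: the restricted closure of {HI} across the fragments never reaches {E}, so HI → E cannot be enforced without a join — not preserved.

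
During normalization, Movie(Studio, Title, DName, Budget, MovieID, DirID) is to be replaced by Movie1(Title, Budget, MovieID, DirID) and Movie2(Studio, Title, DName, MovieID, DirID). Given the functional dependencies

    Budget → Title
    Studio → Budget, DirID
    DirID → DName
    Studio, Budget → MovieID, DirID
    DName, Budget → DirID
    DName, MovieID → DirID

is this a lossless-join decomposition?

Common attributes: Movie1 ∩ Movie2 = {Title, MovieID, DirID}.
Closure of {Title, MovieID, DirID}: DirID → DName applies, adding DName. So (Title, MovieID, DirID)⁺ = {Title, DName, MovieID, DirID}.
The closure contains neither all of Movie1 = {Title, Budget, MovieID, DirID} nor all of Movie2 = {Studio, Title, DName, MovieID, DirID}, so the common attributes are not a superkey of either fragment. The join is lossy.

No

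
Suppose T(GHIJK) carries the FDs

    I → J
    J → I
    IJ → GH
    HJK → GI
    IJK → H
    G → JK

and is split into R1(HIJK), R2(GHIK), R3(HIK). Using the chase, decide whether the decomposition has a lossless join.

Chase test. Columns are GHIJK; row i has aⱼ where attribute j ∈ Ri, else bᵢⱼ.
Initial tableau (one row per fragment):
  row 1: b11 a2 a3 a4 a5
  row 2: a1 a2 a3 b24 a5
  row 3: b31 a2 a3 b34 a5
Rows 1 and 2 agree on I; apply I→J and equate their J entries.
Rows 1 and 3 agree on I; apply I→J and equate their J entries.
Rows 1 and 2 agree on IJ; apply IJ→GH and equate their GH entries.
Rows 1 and 3 agree on IJ; apply IJ→GH and equate their GH entries.
Row 1 is now all distinguished symbols — the join is lossless.

Yes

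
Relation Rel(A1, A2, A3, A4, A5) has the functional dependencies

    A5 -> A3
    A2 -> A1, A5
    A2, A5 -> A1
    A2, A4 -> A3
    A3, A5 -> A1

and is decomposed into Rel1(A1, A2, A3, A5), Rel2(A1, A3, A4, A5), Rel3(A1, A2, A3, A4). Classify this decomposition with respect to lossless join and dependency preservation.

lossless and dependency-preserving

Lossless test (chase): Rows 1 and 3 agree on A2; apply A2→A1, A5 and equate their A1, A5 entries. Row 3 is now all distinguished symbols — the join is lossless.
Dependency preservation: every FD's attributes lie within a single fragment, so each can be enforced locally — preserved.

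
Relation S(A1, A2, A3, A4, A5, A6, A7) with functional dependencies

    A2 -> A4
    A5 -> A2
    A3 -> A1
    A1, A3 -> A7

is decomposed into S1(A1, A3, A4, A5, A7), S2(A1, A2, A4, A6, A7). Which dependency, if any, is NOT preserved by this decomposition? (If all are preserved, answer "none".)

Check A5 → A2: no single fragment contains all of {A2, A5}, and the restricted closure of {A5} across the fragments never reaches {A2}.
A2 → A4 is preserved.
A3 → A1 is preserved.
A1, A3 → A7 is preserved.

A5 -> A2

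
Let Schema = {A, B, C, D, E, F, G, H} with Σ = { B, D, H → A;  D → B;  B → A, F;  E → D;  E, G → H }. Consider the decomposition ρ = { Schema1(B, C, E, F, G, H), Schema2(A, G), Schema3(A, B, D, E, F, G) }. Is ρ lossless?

Chase test. Columns are A, B, C, D, E, F, G, H; row i has aⱼ where attribute j ∈ Schemai, else bᵢⱼ.
Initial tableau (one row per fragment):
  row 1: b11 a2 a3 b14 a5 a6 a7 a8
  row 2: a1 b22 b23 b24 b25 b26 a7 b28
  row 3: a1 a2 b33 a4 a5 a6 a7 b38
Rows 1 and 3 agree on B; apply B→A, F and equate their A, F entries.
Rows 1 and 3 agree on E; apply E→D and equate their D entries.
Rows 1 and 3 agree on E, G; apply E, G→H and equate their H entries.
Row 1 is now all distinguished symbols — the join is lossless.

Yes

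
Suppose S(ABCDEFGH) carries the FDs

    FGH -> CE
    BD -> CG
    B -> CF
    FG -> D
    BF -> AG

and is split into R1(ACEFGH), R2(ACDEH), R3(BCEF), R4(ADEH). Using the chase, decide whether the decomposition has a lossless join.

No

Chase test. Columns are ABCDEFGH; row i has aⱼ where attribute j ∈ Ri, else bᵢⱼ.
Initial tableau (one row per fragment):
  row 1: a1 b12 a3 b14 a5 a6 a7 a8
  row 2: a1 b22 a3 a4 a5 b26 b27 a8
  row 3: b31 a2 a3 b34 a5 a6 b37 b38
  row 4: a1 b42 b43 a4 a5 b46 b47 a8
No row becomes fully distinguished — the join is lossy.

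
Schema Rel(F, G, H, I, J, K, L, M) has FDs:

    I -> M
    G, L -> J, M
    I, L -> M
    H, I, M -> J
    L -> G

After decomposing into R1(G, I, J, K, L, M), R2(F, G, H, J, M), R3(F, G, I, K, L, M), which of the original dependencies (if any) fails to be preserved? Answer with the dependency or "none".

Check H, I, M → J: no single fragment contains all of {H, I, J, M}, and the restricted closure of {H, I, M} across the fragments never reaches {J}.
I → M is preserved.
G, L → J, M is preserved.
I, L → M is preserved.
L → G is preserved.

H, I, M -> J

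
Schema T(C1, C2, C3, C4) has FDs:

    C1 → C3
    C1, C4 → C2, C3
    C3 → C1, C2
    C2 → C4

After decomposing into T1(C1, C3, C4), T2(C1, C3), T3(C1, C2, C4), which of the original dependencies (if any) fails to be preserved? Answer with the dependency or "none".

none

C1 → C3 lies within T1.
C1, C4 → C2, C3: restricted closure across fragments reaches C2, C3.
C3 → C1, C2: restricted closure across fragments reaches C1, C2.
C2 → C4 lies within T3.
Every dependency is enforceable on the fragments, so the decomposition is dependency-preserving.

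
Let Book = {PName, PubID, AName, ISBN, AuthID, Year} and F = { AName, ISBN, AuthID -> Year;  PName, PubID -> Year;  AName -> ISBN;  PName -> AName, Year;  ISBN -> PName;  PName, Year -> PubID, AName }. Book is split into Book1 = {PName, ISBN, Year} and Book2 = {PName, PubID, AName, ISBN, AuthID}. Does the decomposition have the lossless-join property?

Yes

Common attributes: Book1 ∩ Book2 = {PName, ISBN}.
Closure of {PName, ISBN}: PName → AName, Year applies, adding AName, Year; PName, Year → PubID, AName applies, adding PubID. So (PName, ISBN)⁺ = {PName, PubID, AName, ISBN, Year}.
This closure contains every attribute of Book1, so Book1 ∩ Book2 → Book1. The join is lossless.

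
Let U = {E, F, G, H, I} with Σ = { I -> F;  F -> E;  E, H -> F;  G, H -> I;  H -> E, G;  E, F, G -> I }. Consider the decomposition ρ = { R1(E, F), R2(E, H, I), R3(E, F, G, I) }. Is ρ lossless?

No

Chase test. Columns are E, F, G, H, I; row i has aⱼ where attribute j ∈ Ri, else bᵢⱼ.
Initial tableau (one row per fragment):
  row 1: a1 a2 b13 b14 b15
  row 2: a1 b22 b23 a4 a5
  row 3: a1 a2 a3 b34 a5
Rows 2 and 3 agree on I; apply I→F and equate their F entries.
No row becomes fully distinguished — the join is lossy.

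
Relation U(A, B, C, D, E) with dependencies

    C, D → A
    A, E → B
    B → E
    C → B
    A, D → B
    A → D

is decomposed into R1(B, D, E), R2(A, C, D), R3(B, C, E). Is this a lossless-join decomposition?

Yes

Chase test. Columns are A, B, C, D, E; row i has aⱼ where attribute j ∈ Ri, else bᵢⱼ.
Initial tableau (one row per fragment):
  row 1: b11 a2 b13 a4 a5
  row 2: a1 b22 a3 a4 b25
  row 3: b31 a2 a3 b34 a5
Rows 2 and 3 agree on C; apply C→B and equate their B entries.
Rows 1 and 2 agree on B; apply B→E and equate their E entries.
Row 2 is now all distinguished symbols — the join is lossless.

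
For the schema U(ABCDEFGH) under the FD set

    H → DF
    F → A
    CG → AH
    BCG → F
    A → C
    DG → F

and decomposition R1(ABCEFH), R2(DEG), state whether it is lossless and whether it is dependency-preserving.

Lossless test: (E)⁺ = {E}, which is a superkey of neither fragment — lossy.
Dependency preservation: the restricted closure of {H} across the fragments never reaches {DF}, so H → DF cannot be enforced without a join — not preserved.

lossy and not dependency-preserving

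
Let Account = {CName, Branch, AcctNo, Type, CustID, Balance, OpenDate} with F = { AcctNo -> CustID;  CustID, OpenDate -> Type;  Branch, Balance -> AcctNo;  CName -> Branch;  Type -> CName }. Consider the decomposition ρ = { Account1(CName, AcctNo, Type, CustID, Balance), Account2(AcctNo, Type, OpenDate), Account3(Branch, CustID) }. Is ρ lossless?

No

Chase test. Columns are CName, Branch, AcctNo, Type, CustID, Balance, OpenDate; row i has aⱼ where attribute j ∈ Accounti, else bᵢⱼ.
Initial tableau (one row per fragment):
  row 1: a1 b12 a3 a4 a5 a6 b17
  row 2: b21 b22 a3 a4 b25 b26 a7
  row 3: b31 a2 b33 b34 a5 b36 b37
Rows 1 and 2 agree on AcctNo; apply AcctNo→CustID and equate their CustID entries.
Rows 1 and 2 agree on Type; apply Type→CName and equate their CName entries.
Rows 1 and 2 agree on CName; apply CName→Branch and equate their Branch entries.
No row becomes fully distinguished — the join is lossy.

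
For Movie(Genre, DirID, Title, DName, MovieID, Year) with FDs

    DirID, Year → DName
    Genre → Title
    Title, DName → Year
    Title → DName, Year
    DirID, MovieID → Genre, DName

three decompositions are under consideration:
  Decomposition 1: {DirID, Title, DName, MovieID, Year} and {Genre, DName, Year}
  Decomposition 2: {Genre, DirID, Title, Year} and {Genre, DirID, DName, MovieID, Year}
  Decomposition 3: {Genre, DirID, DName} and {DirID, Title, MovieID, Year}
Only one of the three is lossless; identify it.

Decomposition 2

Decomposition 1: common = {DName, Year}, closure = {DName, Year} → lossy.
Decomposition 2: common = {Genre, DirID, Year}, closure = {Genre, DirID, Title, DName, Year} → lossless.
Decomposition 3: common = {DirID}, closure = {DirID} → lossy.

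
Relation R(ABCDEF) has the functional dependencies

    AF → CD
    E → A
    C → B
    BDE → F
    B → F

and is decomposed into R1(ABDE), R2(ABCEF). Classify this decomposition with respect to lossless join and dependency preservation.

lossless and dependency-preserving

Lossless test: (ABE)⁺ = {ABCDEF}, which contains all of one fragment — lossless.
Dependency preservation: AF → CD; BDE → F are not contained in any single fragment, but the restricted closure of each left-hand side across the fragments still reaches the right-hand side; the remaining FDs each lie inside some fragment. All dependencies are preserved.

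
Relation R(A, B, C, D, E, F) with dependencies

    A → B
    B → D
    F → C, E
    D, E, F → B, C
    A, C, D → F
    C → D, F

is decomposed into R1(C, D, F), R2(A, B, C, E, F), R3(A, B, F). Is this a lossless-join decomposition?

Chase test. Columns are A, B, C, D, E, F; row i has aⱼ where attribute j ∈ Ri, else bᵢⱼ.
Initial tableau (one row per fragment):
  row 1: b11 b12 a3 a4 b15 a6
  row 2: a1 a2 a3 b24 a5 a6
  row 3: a1 a2 b33 b34 b35 a6
Rows 2 and 3 agree on B; apply B→D and equate their D entries.
Rows 1 and 2 agree on F; apply F→C, E and equate their C, E entries.
Rows 1 and 3 agree on F; apply F→C, E and equate their C, E entries.
Rows 1 and 2 agree on C; apply C→D, F and equate their D, F entries.
Rows 1 and 2 agree on D, E, F; apply D, E, F→B, C and equate their B, C entries.
Row 2 is now all distinguished symbols — the join is lossless.

Yes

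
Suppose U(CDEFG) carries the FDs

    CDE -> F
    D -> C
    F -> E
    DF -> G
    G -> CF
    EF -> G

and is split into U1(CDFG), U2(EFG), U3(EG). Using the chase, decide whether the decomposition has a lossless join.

Chase test. Columns are CDEFG; row i has aⱼ where attribute j ∈ Ui, else bᵢⱼ.
Initial tableau (one row per fragment):
  row 1: a1 a2 b13 a4 a5
  row 2: b21 b22 a3 a4 a5
  row 3: b31 b32 a3 b34 a5
Rows 1 and 2 agree on F; apply F→E and equate their E entries.
Rows 1 and 2 agree on G; apply G→CF and equate their CF entries.
Rows 1 and 3 agree on G; apply G→CF and equate their CF entries.
Row 1 is now all distinguished symbols — the join is lossless.

Yes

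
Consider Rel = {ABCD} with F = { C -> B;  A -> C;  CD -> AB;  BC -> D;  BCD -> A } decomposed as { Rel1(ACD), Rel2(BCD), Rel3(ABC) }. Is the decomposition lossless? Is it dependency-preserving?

lossless and dependency-preserving

Lossless test (chase): Rows 1 and 2 agree on C; apply C→B and equate their B entries. Rows 1 and 2 agree on CD; apply CD→AB and equate their AB entries. Rows 1 and 3 agree on BC; apply BC→D and equate their D entries. Row 1 is now all distinguished symbols — the join is lossless.
Dependency preservation: CD → AB; BCD → A are not contained in any single fragment, but the restricted closure of each left-hand side across the fragments still reaches the right-hand side; the remaining FDs each lie inside some fragment. All dependencies are preserved.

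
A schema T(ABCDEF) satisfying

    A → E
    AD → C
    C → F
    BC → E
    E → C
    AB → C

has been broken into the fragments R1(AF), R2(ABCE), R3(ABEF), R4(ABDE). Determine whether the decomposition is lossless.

Yes

Chase test. Columns are ABCDEF; row i has aⱼ where attribute j ∈ Ri, else bᵢⱼ.
Initial tableau (one row per fragment):
  row 1: a1 b12 b13 b14 b15 a6
  row 2: a1 a2 a3 b24 a5 b26
  row 3: a1 a2 b33 b34 a5 a6
  row 4: a1 a2 b43 a4 a5 b46
Rows 1 and 2 agree on A; apply A→E and equate their E entries.
Rows 1 and 2 agree on E; apply E→C and equate their C entries.
Rows 1 and 3 agree on E; apply E→C and equate their C entries.
Rows 1 and 4 agree on E; apply E→C and equate their C entries.
Rows 1 and 2 agree on C; apply C→F and equate their F entries.
Rows 1 and 4 agree on C; apply C→F and equate their F entries.
Row 4 is now all distinguished symbols — the join is lossless.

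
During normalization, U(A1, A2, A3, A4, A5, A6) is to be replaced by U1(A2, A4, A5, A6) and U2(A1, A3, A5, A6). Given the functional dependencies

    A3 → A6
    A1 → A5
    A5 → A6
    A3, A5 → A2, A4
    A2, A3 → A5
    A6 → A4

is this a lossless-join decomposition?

Common attributes: U1 ∩ U2 = {A5, A6}.
Closure of {A5, A6}: A6 → A4 applies, adding A4. So (A5, A6)⁺ = {A4, A5, A6}.
The closure contains neither all of U1 = {A2, A4, A5, A6} nor all of U2 = {A1, A3, A5, A6}, so the common attributes are not a superkey of either fragment. The join is lossy.

No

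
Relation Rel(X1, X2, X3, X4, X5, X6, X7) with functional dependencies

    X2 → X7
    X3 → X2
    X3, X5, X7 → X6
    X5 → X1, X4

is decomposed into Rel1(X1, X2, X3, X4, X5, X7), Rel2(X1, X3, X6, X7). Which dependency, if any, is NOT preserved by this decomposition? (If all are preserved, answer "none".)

X3, X5, X7 → X6

Check X3, X5, X7 → X6: no single fragment contains all of {X3, X5, X6, X7}, and the restricted closure of {X3, X5, X7} across the fragments never reaches {X6}.
X2 → X7 is preserved.
X3 → X2 is preserved.
X5 → X1, X4 is preserved.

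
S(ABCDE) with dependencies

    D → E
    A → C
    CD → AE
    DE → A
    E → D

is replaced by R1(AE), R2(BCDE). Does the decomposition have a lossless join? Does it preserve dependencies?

Lossless test: (E)⁺ = {ACDE}, which contains all of one fragment — lossless.
Dependency preservation: the restricted closure of {A} across the fragments never reaches {C}, so A → C cannot be enforced without a join — not preserved.

lossless but not dependency-preserving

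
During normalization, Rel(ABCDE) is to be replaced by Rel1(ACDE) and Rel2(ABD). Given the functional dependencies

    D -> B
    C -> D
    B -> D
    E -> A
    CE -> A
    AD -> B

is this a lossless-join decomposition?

Yes

Common attributes: Rel1 ∩ Rel2 = {AD}.
Closure of {AD}: D → B applies, adding B. So (AD)⁺ = {ABD}.
This closure contains every attribute of Rel2, so Rel1 ∩ Rel2 → Rel2. The join is lossless.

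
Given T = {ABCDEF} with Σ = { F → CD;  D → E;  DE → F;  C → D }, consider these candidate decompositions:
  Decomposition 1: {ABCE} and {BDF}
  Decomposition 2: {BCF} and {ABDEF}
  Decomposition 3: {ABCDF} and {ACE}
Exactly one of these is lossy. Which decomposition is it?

Decomposition 1

Decomposition 1: common = {B}, closure = {B} → lossy.
Decomposition 2: common = {BF}, closure = {BCDEF} → lossless.
Decomposition 3: common = {AC}, closure = {ACDEF} → lossless.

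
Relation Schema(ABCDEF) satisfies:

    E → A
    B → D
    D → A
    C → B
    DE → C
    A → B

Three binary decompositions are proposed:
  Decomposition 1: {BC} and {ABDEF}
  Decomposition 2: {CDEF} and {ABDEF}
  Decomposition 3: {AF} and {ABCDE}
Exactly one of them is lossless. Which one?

Decomposition 2

Decomposition 1: common = {B}, closure = {ABD} → lossy.
Decomposition 2: common = {DEF}, closure = {ABCDEF} → lossless.
Decomposition 3: common = {A}, closure = {ABD} → lossy.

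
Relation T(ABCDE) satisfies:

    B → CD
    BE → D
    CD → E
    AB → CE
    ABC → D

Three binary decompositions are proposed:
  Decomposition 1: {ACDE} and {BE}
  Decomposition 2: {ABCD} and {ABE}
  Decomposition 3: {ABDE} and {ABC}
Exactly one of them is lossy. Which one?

Decomposition 1

Decomposition 1: common = {E}, closure = {E} → lossy.
Decomposition 2: common = {AB}, closure = {ABCDE} → lossless.
Decomposition 3: common = {AB}, closure = {ABCDE} → lossless.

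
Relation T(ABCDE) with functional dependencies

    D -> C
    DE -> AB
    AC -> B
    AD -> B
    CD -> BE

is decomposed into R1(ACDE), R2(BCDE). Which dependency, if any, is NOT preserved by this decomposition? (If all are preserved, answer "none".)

AC -> B

Check AC → B: no single fragment contains all of {ABC}, and the restricted closure of {AC} across the fragments never reaches {B}.
D → C is preserved.
DE → AB is preserved.
AD → B is preserved.
CD → BE is preserved.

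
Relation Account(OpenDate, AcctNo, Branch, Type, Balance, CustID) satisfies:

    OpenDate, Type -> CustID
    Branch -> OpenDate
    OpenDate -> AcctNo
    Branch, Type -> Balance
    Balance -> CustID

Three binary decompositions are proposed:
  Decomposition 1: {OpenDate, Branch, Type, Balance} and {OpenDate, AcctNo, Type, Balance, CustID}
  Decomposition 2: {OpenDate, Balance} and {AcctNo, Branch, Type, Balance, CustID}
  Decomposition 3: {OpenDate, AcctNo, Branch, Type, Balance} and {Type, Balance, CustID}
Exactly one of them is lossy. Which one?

Decomposition 2

Decomposition 1: common = {OpenDate, Type, Balance}, closure = {OpenDate, AcctNo, Type, Balance, CustID} → lossless.
Decomposition 2: common = {Balance}, closure = {Balance, CustID} → lossy.
Decomposition 3: common = {Type, Balance}, closure = {Type, Balance, CustID} → lossless.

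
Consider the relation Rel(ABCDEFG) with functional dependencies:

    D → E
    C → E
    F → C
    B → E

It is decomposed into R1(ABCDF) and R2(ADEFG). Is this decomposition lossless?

No

Common attributes: R1 ∩ R2 = {ADF}.
Closure of {ADF}: D → E applies, adding E; F → C applies, adding C. So (ADF)⁺ = {ACDEF}.
The closure contains neither all of R1 = {ABCDF} nor all of R2 = {ADEFG}, so the common attributes are not a superkey of either fragment. The join is lossy.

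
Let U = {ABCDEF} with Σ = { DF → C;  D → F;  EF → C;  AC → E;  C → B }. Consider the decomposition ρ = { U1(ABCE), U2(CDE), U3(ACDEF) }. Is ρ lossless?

Yes

Chase test. Columns are ABCDEF; row i has aⱼ where attribute j ∈ Ui, else bᵢⱼ.
Initial tableau (one row per fragment):
  row 1: a1 a2 a3 b14 a5 b16
  row 2: b21 b22 a3 a4 a5 b26
  row 3: a1 b32 a3 a4 a5 a6
Rows 2 and 3 agree on D; apply D→F and equate their F entries.
Rows 1 and 2 agree on C; apply C→B and equate their B entries.
Rows 1 and 3 agree on C; apply C→B and equate their B entries.
Row 3 is now all distinguished symbols — the join is lossless.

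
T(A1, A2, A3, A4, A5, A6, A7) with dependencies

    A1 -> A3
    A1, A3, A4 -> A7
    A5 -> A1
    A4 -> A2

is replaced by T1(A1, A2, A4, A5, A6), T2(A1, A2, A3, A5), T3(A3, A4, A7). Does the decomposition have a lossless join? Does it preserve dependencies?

lossy and not dependency-preserving

Lossless test (chase): Rows 1 and 2 agree on A1; apply A1→A3 and equate their A3 entries. Rows 1 and 3 agree on A4; apply A4→A2 and equate their A2 entries. No row becomes fully distinguished — the join is lossy.
Dependency preservation: the restricted closure of {A1, A3, A4} across the fragments never reaches {A7}, so A1, A3, A4 → A7 cannot be enforced without a join — not preserved.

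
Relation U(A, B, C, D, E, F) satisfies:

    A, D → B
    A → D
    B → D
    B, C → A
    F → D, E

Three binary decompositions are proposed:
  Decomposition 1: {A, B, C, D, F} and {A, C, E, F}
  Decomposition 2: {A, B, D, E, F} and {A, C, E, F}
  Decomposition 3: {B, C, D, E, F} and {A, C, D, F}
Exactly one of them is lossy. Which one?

Decomposition 3

Decomposition 1: common = {A, C, F}, closure = {A, B, C, D, E, F} → lossless.
Decomposition 2: common = {A, E, F}, closure = {A, B, D, E, F} → lossless.
Decomposition 3: common = {C, D, F}, closure = {C, D, E, F} → lossy.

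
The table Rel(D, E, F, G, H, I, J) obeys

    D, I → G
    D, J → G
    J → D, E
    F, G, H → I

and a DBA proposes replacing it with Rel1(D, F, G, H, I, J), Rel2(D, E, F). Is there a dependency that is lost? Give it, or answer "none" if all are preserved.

Check J → D, E: no single fragment contains all of {D, E, J}, and the restricted closure of {J} across the fragments never reaches {D, E}.
D, I → G is preserved.
D, J → G is preserved.
F, G, H → I is preserved.

J → D, E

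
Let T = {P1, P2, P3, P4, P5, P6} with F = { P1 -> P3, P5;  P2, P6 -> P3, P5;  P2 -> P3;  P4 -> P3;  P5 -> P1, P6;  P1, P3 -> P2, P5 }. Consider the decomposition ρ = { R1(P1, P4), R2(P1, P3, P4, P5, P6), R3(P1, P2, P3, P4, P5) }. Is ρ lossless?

Yes

Chase test. Columns are P1, P2, P3, P4, P5, P6; row i has aⱼ where attribute j ∈ Ri, else bᵢⱼ.
Initial tableau (one row per fragment):
  row 1: a1 b12 b13 a4 b15 b16
  row 2: a1 b22 a3 a4 a5 a6
  row 3: a1 a2 a3 a4 a5 b36
Rows 1 and 2 agree on P1; apply P1→P3, P5 and equate their P3, P5 entries.
Rows 1 and 2 agree on P5; apply P5→P1, P6 and equate their P1, P6 entries.
Rows 1 and 3 agree on P5; apply P5→P1, P6 and equate their P1, P6 entries.
Rows 1 and 2 agree on P1, P3; apply P1, P3→P2, P5 and equate their P2, P5 entries.
Rows 1 and 3 agree on P1, P3; apply P1, P3→P2, P5 and equate their P2, P5 entries.
Row 1 is now all distinguished symbols — the join is lossless.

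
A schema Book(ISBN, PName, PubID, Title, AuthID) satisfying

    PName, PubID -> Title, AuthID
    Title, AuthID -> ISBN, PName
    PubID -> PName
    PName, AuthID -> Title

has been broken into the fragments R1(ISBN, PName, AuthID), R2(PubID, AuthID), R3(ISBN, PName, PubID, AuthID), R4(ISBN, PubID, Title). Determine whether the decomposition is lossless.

Chase test. Columns are ISBN, PName, PubID, Title, AuthID; row i has aⱼ where attribute j ∈ Ri, else bᵢⱼ.
Initial tableau (one row per fragment):
  row 1: a1 a2 b13 b14 a5
  row 2: b21 b22 a3 b24 a5
  row 3: a1 a2 a3 b34 a5
  row 4: a1 b42 a3 a4 b45
Rows 2 and 3 agree on PubID; apply PubID→PName and equate their PName entries.
Rows 2 and 4 agree on PubID; apply PubID→PName and equate their PName entries.
Rows 1 and 2 agree on PName, AuthID; apply PName, AuthID→Title and equate their Title entries.
Rows 1 and 3 agree on PName, AuthID; apply PName, AuthID→Title and equate their Title entries.
Rows 2 and 4 agree on PName, PubID; apply PName, PubID→Title, AuthID and equate their Title, AuthID entries.
Rows 1 and 2 agree on Title, AuthID; apply Title, AuthID→ISBN, PName and equate their ISBN, PName entries.
Row 2 is now all distinguished symbols — the join is lossless.

Yes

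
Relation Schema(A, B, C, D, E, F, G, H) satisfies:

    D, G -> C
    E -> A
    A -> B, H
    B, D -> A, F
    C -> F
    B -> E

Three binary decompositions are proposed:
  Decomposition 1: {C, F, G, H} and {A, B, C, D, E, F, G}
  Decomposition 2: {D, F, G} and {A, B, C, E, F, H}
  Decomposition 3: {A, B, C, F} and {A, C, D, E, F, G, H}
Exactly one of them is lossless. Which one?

Decomposition 3

Decomposition 1: common = {C, F, G}, closure = {C, F, G} → lossy.
Decomposition 2: common = {F}, closure = {F} → lossy.
Decomposition 3: common = {A, C, F}, closure = {A, B, C, E, F, H} → lossless.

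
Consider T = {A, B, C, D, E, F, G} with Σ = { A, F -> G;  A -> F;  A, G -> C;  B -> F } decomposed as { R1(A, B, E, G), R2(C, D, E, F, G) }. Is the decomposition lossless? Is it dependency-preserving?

Lossless test: (E, G)⁺ = {E, G}, which is a superkey of neither fragment — lossy.
Dependency preservation: the restricted closure of {A} across the fragments never reaches {F}, so A → F cannot be enforced without a join — not preserved.

lossy and not dependency-preserving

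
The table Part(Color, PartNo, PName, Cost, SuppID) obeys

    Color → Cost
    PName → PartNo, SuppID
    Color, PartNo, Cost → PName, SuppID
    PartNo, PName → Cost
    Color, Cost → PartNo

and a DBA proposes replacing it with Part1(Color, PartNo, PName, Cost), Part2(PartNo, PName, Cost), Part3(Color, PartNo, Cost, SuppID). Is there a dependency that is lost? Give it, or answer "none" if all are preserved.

Check PName → PartNo, SuppID: no single fragment contains all of {PartNo, PName, SuppID}, and the restricted closure of {PName} across the fragments never reaches {PartNo, SuppID}.
Color → Cost is preserved.
Color, PartNo, Cost → PName, SuppID is preserved.
PartNo, PName → Cost is preserved.
Color, Cost → PartNo is preserved.

PName → PartNo, SuppID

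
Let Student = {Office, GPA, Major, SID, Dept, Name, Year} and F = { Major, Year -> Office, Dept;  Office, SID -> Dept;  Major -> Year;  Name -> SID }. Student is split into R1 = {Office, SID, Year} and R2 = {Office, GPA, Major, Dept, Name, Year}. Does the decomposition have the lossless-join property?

Common attributes: R1 ∩ R2 = {Office, Year}.
No dependency enlarges {Office, Year}, so (Office, Year)⁺ = {Office, Year}.
The closure contains neither all of R1 = {Office, SID, Year} nor all of R2 = {Office, GPA, Major, Dept, Name, Year}, so the common attributes are not a superkey of either fragment. The join is lossy.

No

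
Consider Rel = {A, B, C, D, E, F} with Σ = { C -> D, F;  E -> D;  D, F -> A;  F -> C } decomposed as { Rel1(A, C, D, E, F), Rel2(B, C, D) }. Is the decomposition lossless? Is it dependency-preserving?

Lossless test: (C, D)⁺ = {A, C, D, F}, which is a superkey of neither fragment — lossy.
Dependency preservation: every FD's attributes lie within a single fragment, so each can be enforced locally — preserved.

lossy but dependency-preserving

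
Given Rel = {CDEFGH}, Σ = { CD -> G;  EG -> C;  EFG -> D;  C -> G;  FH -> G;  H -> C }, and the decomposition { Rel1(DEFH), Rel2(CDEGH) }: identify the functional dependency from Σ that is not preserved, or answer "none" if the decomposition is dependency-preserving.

Check EFG → D: no single fragment contains all of {DEFG}, and the restricted closure of {EFG} across the fragments never reaches {D}.
CD → G is preserved.
EG → C is preserved.
C → G is preserved.
FH → G is preserved.
H → C is preserved.

EFG -> D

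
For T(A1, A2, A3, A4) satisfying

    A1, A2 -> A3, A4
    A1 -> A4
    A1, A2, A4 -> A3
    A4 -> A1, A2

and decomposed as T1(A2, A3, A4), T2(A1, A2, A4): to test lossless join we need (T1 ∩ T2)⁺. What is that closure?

T1 ∩ T2 = {A2, A4}.
A4 → A1, A2 applies, adding A1
A1, A2 → A3, A4 applies, adding A3
Closure: {A1, A2, A3, A4}.

A1, A2, A3, A4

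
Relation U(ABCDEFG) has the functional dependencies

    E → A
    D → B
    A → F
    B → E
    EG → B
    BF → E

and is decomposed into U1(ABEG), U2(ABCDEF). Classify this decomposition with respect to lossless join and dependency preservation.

lossy but dependency-preserving

Lossless test: (ABE)⁺ = {ABEF}, which is a superkey of neither fragment — lossy.
Dependency preservation: every FD's attributes lie within a single fragment, so each can be enforced locally — preserved.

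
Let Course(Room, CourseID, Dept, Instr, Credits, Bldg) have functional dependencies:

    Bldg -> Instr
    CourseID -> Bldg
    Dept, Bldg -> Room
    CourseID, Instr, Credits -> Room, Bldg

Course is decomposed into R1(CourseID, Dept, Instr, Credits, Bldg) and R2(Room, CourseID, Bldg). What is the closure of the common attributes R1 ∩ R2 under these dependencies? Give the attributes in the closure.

CourseID, Instr, Bldg

R1 ∩ R2 = {CourseID, Bldg}.
Bldg → Instr applies, adding Instr
Closure: {CourseID, Instr, Bldg}.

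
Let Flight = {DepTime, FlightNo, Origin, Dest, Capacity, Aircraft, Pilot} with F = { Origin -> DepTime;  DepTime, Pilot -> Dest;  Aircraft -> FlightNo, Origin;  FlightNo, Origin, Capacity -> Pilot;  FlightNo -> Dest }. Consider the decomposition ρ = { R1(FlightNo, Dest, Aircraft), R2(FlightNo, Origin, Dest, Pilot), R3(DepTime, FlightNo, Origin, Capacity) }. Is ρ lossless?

No

Chase test. Columns are DepTime, FlightNo, Origin, Dest, Capacity, Aircraft, Pilot; row i has aⱼ where attribute j ∈ Ri, else bᵢⱼ.
Initial tableau (one row per fragment):
  row 1: b11 a2 b13 a4 b15 a6 b17
  row 2: b21 a2 a3 a4 b25 b26 a7
  row 3: a1 a2 a3 b34 a5 b36 b37
Rows 2 and 3 agree on Origin; apply Origin→DepTime and equate their DepTime entries.
Rows 1 and 3 agree on FlightNo; apply FlightNo→Dest and equate their Dest entries.
No row becomes fully distinguished — the join is lossy.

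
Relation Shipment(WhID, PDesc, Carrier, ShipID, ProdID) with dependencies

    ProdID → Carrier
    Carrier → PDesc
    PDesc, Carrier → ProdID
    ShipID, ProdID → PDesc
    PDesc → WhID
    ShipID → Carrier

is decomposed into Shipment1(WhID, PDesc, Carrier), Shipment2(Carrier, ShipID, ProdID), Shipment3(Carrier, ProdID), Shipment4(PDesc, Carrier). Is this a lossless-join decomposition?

Chase test. Columns are WhID, PDesc, Carrier, ShipID, ProdID; row i has aⱼ where attribute j ∈ Shipmenti, else bᵢⱼ.
Initial tableau (one row per fragment):
  row 1: a1 a2 a3 b14 b15
  row 2: b21 b22 a3 a4 a5
  row 3: b31 b32 a3 b34 a5
  row 4: b41 a2 a3 b44 b45
Rows 1 and 2 agree on Carrier; apply Carrier→PDesc and equate their PDesc entries.
Rows 1 and 3 agree on Carrier; apply Carrier→PDesc and equate their PDesc entries.
Rows 1 and 2 agree on PDesc, Carrier; apply PDesc, Carrier→ProdID and equate their ProdID entries.
Rows 1 and 4 agree on PDesc, Carrier; apply PDesc, Carrier→ProdID and equate their ProdID entries.
Rows 1 and 2 agree on PDesc; apply PDesc→WhID and equate their WhID entries.
Rows 1 and 3 agree on PDesc; apply PDesc→WhID and equate their WhID entries.
Rows 1 and 4 agree on PDesc; apply PDesc→WhID and equate their WhID entries.
Row 2 is now all distinguished symbols — the join is lossless.

Yes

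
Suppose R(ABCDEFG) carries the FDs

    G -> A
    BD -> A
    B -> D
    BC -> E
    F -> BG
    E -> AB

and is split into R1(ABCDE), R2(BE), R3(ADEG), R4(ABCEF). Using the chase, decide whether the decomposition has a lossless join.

No

Chase test. Columns are ABCDEFG; row i has aⱼ where attribute j ∈ Ri, else bᵢⱼ.
Initial tableau (one row per fragment):
  row 1: a1 a2 a3 a4 a5 b16 b17
  row 2: b21 a2 b23 b24 a5 b26 b27
  row 3: a1 b32 b33 a4 a5 b36 a7
  row 4: a1 a2 a3 b44 a5 a6 b47
Rows 1 and 2 agree on B; apply B→D and equate their D entries.
Rows 1 and 4 agree on B; apply B→D and equate their D entries.
Rows 1 and 2 agree on E; apply E→AB and equate their AB entries.
Rows 1 and 3 agree on E; apply E→AB and equate their AB entries.
No row becomes fully distinguished — the join is lossy.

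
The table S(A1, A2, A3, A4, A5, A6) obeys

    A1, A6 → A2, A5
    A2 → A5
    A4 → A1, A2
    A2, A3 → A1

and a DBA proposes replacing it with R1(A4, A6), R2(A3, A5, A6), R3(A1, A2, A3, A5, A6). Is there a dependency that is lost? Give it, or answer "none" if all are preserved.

A4 → A1, A2

Check A4 → A1, A2: no single fragment contains all of {A1, A2, A4}, and the restricted closure of {A4} across the fragments never reaches {A1, A2}.
A1, A6 → A2, A5 is preserved.
A2 → A5 is preserved.
A2, A3 → A1 is preserved.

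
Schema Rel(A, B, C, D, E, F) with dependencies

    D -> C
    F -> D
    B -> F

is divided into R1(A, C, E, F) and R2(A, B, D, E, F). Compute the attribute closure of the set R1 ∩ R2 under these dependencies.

R1 ∩ R2 = {A, E, F}.
F → D applies, adding D
D → C applies, adding C
Closure: {A, C, D, E, F}.

A, C, D, E, F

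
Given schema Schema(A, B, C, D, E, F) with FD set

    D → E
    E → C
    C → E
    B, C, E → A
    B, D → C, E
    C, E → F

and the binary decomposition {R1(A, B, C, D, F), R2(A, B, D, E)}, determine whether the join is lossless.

Common attributes: R1 ∩ R2 = {A, B, D}.
Closure of {A, B, D}: D → E applies, adding E; E → C applies, adding C; C, E → F applies, adding F. So (A, B, D)⁺ = {A, B, C, D, E, F}.
This closure contains every attribute of R1, so R1 ∩ R2 → R1. The join is lossless.

Yes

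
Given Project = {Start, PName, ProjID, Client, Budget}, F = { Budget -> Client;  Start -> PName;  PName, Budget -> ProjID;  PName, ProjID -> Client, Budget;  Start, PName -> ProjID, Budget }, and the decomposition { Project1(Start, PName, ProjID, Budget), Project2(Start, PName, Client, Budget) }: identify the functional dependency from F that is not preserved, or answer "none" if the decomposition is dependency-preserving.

Budget → Client lies within Project2.
Start → PName lies within Project1.
PName, Budget → ProjID lies within Project1.
PName, ProjID → Client, Budget: restricted closure across fragments reaches Client, Budget.
Start, PName → ProjID, Budget lies within Project1.
Every dependency is enforceable on the fragments, so the decomposition is dependency-preserving.

none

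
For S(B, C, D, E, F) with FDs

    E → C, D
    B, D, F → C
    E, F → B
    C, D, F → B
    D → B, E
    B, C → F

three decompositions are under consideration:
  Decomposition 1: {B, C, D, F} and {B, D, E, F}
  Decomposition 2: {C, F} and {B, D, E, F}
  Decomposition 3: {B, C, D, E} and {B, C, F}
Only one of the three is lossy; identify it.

Decomposition 1: common = {B, D, F}, closure = {B, C, D, E, F} → lossless.
Decomposition 2: common = {F}, closure = {F} → lossy.
Decomposition 3: common = {B, C}, closure = {B, C, F} → lossless.

Decomposition 2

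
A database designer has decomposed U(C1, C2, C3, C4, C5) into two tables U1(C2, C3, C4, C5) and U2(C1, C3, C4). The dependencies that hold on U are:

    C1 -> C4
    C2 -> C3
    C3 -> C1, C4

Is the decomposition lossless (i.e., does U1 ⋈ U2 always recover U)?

Yes

Common attributes: U1 ∩ U2 = {C3, C4}.
Closure of {C3, C4}: C3 → C1, C4 applies, adding C1. So (C3, C4)⁺ = {C1, C3, C4}.
This closure contains every attribute of U2, so U1 ∩ U2 → U2. The join is lossless.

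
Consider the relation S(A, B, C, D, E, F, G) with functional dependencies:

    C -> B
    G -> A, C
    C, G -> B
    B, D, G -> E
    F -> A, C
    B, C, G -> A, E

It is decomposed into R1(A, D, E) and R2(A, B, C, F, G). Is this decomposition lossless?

Common attributes: R1 ∩ R2 = {A}.
No dependency enlarges {A}, so (A)⁺ = {A}.
The closure contains neither all of R1 = {A, D, E} nor all of R2 = {A, B, C, F, G}, so the common attributes are not a superkey of either fragment. The join is lossy.

No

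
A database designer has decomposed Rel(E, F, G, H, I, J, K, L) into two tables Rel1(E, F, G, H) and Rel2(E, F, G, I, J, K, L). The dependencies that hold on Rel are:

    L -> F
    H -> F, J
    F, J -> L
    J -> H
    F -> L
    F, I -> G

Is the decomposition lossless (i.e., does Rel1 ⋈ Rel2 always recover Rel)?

Common attributes: Rel1 ∩ Rel2 = {E, F, G}.
Closure of {E, F, G}: F → L applies, adding L. So (E, F, G)⁺ = {E, F, G, L}.
The closure contains neither all of Rel1 = {E, F, G, H} nor all of Rel2 = {E, F, G, I, J, K, L}, so the common attributes are not a superkey of either fragment. The join is lossy.

No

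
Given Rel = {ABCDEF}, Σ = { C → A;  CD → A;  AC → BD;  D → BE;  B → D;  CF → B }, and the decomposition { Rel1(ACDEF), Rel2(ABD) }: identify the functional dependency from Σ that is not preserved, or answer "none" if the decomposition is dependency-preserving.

C → A lies within Rel1.
CD → A lies within Rel1.
AC → BD: restricted closure across fragments reaches BD.
D → BE: restricted closure across fragments reaches BE.
B → D lies within Rel2.
CF → B: restricted closure across fragments reaches B.
Every dependency is enforceable on the fragments, so the decomposition is dependency-preserving.

none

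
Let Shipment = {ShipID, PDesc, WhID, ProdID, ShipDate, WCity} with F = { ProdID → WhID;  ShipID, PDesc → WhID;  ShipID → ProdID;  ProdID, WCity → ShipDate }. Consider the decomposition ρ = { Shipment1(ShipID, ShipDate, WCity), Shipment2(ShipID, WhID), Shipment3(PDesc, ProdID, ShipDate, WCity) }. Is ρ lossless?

No

Chase test. Columns are ShipID, PDesc, WhID, ProdID, ShipDate, WCity; row i has aⱼ where attribute j ∈ Shipmenti, else bᵢⱼ.
Initial tableau (one row per fragment):
  row 1: a1 b12 b13 b14 a5 a6
  row 2: a1 b22 a3 b24 b25 b26
  row 3: b31 a2 b33 a4 a5 a6
Rows 1 and 2 agree on ShipID; apply ShipID→ProdID and equate their ProdID entries.
Rows 1 and 2 agree on ProdID; apply ProdID→WhID and equate their WhID entries.
No row becomes fully distinguished — the join is lossy.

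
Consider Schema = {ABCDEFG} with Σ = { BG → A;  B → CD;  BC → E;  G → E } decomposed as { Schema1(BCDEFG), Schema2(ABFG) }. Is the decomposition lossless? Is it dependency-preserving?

lossless and dependency-preserving

Lossless test: (BFG)⁺ = {ABCDEFG}, which contains all of one fragment — lossless.
Dependency preservation: every FD's attributes lie within a single fragment, so each can be enforced locally — preserved.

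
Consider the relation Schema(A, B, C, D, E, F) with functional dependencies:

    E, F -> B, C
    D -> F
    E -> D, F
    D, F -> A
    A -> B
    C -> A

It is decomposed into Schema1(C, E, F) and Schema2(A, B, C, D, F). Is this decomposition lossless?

No

Common attributes: Schema1 ∩ Schema2 = {C, F}.
Closure of {C, F}: C → A applies, adding A; A → B applies, adding B. So (C, F)⁺ = {A, B, C, F}.
The closure contains neither all of Schema1 = {C, E, F} nor all of Schema2 = {A, B, C, D, F}, so the common attributes are not a superkey of either fragment. The join is lossy.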